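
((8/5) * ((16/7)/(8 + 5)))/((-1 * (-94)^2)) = -32/1005095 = -0.00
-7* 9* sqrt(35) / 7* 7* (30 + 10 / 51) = -32340* sqrt(35) / 17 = -11254.47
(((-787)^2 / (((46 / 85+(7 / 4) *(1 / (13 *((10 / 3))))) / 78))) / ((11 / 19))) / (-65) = -124835060688 / 56551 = -2207477.51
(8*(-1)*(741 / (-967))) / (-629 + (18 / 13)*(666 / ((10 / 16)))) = 385320 / 53203373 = 0.01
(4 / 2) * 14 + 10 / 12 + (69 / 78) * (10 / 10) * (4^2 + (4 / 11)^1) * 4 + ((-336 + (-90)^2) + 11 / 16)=53892167 / 6864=7851.42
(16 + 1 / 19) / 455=61 / 1729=0.04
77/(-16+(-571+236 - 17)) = -77/368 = -0.21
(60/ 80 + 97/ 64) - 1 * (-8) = 657/ 64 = 10.27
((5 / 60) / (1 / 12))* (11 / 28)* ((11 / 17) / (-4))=-0.06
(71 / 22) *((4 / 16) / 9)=71 / 792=0.09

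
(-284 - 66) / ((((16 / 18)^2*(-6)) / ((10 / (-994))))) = -3375 / 4544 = -0.74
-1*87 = -87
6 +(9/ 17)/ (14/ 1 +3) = 1743/ 289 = 6.03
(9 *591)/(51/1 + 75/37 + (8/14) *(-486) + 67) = -1377621/40841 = -33.73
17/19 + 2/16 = 155/152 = 1.02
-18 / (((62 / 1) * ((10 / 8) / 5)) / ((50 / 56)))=-1.04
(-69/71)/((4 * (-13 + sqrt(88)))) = 23 * sqrt(22)/3834 + 299/7668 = 0.07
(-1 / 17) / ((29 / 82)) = -82 / 493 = -0.17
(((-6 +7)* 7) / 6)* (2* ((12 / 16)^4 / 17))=189 / 4352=0.04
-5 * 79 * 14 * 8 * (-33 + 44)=-486640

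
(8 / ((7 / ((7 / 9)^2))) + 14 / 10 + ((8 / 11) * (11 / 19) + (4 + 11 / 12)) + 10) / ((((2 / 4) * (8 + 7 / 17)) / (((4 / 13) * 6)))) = 36479756 / 4768335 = 7.65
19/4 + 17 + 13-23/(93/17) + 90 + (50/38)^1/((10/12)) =122.12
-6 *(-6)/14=18/7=2.57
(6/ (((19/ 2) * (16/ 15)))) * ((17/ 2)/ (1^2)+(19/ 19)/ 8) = 3105/ 608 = 5.11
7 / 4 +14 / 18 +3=199 / 36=5.53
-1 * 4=-4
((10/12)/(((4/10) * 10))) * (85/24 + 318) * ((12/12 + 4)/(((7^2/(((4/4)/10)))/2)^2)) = 7717/1382976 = 0.01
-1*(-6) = 6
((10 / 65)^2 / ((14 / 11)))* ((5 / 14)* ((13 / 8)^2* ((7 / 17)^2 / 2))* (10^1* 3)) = 825 / 18496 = 0.04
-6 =-6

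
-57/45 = -19/15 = -1.27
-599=-599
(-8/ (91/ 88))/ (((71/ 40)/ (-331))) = 9320960/ 6461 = 1442.65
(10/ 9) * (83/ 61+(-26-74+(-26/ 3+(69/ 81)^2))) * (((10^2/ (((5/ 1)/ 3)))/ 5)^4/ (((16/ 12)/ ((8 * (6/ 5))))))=-9706541056/ 549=-17680402.65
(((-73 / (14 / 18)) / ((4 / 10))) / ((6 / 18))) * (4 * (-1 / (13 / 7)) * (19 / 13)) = 374490 / 169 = 2215.92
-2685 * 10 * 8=-214800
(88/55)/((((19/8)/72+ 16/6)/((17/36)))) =2176/7775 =0.28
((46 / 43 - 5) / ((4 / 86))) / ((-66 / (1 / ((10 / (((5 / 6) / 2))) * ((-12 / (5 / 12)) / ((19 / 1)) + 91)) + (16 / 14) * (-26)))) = -7171739263 / 188518176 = -38.04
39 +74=113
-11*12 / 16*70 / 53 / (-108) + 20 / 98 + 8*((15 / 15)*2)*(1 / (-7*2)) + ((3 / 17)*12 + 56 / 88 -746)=-744.08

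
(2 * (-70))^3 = -2744000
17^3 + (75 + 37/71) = 354185/71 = 4988.52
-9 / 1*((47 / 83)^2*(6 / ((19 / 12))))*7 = -10020024 / 130891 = -76.55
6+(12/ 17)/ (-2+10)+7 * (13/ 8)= 17.46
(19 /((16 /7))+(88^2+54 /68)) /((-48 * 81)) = -2108845 /1057536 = -1.99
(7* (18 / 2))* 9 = 567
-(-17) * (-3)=-51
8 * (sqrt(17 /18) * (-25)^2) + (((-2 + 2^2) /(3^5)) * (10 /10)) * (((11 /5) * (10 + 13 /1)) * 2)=1012 /1215 + 2500 * sqrt(34) /3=4859.96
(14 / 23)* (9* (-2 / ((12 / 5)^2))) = -175 / 92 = -1.90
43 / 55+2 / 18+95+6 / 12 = 95429 / 990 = 96.39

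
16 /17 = 0.94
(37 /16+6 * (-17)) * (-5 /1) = 7975 /16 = 498.44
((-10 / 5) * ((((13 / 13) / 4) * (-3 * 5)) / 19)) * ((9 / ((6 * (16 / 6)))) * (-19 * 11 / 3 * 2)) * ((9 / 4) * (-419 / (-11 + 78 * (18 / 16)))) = 1866645 / 4912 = 380.02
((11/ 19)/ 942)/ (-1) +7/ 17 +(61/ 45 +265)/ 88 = 345193693/ 100407780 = 3.44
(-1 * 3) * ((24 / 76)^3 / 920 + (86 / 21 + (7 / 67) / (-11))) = -49879237354 / 4069341815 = -12.26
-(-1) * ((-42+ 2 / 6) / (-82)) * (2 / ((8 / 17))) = 2125 / 984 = 2.16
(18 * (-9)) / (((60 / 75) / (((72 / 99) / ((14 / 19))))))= -15390 / 77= -199.87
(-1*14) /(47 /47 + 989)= -7 /495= -0.01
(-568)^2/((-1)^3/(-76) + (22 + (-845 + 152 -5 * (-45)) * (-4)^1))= 24519424/143945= 170.34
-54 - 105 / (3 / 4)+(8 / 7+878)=4796 / 7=685.14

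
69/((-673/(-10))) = 1.03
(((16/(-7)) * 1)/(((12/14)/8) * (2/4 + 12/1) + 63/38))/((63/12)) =-0.15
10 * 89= 890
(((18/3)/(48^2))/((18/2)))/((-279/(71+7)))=-0.00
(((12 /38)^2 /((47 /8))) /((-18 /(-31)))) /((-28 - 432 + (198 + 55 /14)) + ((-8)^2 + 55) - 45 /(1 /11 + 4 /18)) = -215264 /2082309009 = -0.00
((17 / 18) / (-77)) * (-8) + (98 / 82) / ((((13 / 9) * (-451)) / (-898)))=26435138 / 15144129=1.75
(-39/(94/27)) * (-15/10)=3159/188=16.80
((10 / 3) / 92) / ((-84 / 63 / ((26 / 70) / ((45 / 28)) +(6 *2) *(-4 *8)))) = 21587 / 2070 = 10.43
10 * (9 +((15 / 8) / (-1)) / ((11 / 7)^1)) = 3435 / 44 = 78.07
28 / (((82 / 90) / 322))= 405720 / 41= 9895.61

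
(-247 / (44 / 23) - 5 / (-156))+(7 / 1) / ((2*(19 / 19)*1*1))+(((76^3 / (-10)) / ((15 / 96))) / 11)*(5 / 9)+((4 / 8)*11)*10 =-183522401 / 12870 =-14259.70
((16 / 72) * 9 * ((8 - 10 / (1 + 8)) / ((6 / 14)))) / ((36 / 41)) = 8897 / 243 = 36.61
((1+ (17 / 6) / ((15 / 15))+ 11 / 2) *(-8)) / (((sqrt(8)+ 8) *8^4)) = -0.00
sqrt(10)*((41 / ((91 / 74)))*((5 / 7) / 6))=7585*sqrt(10) / 1911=12.55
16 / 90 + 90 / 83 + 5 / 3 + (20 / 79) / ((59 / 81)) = 57037379 / 17408835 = 3.28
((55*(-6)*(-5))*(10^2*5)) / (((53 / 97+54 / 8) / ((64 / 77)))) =1862400000 / 19817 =93979.92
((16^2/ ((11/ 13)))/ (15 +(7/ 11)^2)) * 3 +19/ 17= 237803/ 3961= 60.04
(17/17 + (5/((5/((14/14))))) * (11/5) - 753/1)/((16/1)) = -3749/80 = -46.86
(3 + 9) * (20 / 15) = 16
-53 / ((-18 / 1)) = 53 / 18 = 2.94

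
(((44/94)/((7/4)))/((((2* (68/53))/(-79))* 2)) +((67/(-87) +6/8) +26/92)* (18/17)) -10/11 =-194860136/41035841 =-4.75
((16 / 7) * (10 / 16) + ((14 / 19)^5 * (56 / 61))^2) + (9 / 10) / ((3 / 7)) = 5698480475543879207 / 1596958828169426470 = 3.57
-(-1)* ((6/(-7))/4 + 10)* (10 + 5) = 2055/14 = 146.79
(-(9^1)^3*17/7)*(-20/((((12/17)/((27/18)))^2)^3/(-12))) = -4487053389255/114688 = -39124000.67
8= 8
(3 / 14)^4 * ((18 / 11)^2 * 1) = 0.01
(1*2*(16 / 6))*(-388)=-6208 / 3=-2069.33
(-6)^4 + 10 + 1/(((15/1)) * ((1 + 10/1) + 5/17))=3761297/2880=1306.01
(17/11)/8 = 17/88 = 0.19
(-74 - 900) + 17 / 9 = -8749 / 9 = -972.11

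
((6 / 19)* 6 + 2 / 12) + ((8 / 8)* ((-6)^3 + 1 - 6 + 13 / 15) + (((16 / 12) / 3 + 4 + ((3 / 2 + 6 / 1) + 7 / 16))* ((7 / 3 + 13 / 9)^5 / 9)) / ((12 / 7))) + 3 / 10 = 217961480729 / 545258466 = 399.74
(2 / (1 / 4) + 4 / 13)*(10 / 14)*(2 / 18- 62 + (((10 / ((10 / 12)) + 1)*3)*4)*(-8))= -707340 / 91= -7772.97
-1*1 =-1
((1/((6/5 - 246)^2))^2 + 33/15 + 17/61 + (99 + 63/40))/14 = 70548705837620897/9584148766187520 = 7.36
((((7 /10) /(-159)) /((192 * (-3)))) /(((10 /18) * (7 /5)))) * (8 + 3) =11 /101760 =0.00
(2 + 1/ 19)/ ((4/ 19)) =39/ 4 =9.75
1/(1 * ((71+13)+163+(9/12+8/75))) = 300/74357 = 0.00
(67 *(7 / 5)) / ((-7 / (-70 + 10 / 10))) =4623 / 5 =924.60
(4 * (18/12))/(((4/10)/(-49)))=-735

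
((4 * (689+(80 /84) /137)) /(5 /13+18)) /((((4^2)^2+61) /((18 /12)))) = 51539098 /72656717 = 0.71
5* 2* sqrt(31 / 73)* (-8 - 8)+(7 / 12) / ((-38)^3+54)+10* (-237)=-2474.27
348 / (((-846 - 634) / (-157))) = 13659 / 370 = 36.92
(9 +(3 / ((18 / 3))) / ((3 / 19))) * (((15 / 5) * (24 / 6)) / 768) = 73 / 384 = 0.19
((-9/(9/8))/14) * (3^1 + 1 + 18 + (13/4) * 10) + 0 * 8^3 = -218/7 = -31.14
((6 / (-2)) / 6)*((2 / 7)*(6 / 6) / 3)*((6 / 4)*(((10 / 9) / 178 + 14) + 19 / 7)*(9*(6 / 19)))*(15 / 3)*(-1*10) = 14062800 / 82859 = 169.72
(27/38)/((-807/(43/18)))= -43/20444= -0.00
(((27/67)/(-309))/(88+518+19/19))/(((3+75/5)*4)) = -1/33511256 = -0.00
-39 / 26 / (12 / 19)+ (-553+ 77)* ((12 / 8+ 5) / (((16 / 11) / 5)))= -10638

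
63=63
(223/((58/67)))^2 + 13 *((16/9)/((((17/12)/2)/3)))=3800566873/57188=66457.42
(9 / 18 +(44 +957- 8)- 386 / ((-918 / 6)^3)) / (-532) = -7116594271 / 3810797928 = -1.87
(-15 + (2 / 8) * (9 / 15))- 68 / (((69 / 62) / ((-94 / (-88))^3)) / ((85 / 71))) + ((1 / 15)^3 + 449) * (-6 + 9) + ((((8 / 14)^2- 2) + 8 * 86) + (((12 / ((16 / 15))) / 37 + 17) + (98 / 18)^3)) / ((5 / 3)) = 1687233854459971759 / 957565119357000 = 1762.00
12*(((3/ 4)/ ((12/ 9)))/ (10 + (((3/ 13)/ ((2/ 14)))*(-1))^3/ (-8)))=118638/ 185021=0.64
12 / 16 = 3 / 4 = 0.75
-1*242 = -242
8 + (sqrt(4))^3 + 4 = 20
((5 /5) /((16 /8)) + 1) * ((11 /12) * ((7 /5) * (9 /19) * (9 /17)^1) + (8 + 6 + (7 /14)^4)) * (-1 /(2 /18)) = -10035657 /51680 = -194.19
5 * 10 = 50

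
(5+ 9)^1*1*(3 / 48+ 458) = 6412.88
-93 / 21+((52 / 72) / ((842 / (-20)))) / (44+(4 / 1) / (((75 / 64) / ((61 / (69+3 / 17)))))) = -520360143 / 117490996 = -4.43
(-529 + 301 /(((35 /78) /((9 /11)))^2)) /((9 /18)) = 19977994 /21175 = 943.47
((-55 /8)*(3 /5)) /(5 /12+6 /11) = -1089 /254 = -4.29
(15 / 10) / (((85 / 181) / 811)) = 2590.43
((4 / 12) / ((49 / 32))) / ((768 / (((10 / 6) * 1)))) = 5 / 10584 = 0.00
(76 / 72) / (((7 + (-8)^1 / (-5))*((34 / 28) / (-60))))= -13300 / 2193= -6.06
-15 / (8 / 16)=-30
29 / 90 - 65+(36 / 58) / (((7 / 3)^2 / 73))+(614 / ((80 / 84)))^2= 531487480291 / 1278900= 415581.73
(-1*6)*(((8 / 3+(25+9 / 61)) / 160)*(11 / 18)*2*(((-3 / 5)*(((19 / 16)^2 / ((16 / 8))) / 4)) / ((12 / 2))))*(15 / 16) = 2021239 / 95944704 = 0.02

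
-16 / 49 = -0.33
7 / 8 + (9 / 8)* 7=35 / 4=8.75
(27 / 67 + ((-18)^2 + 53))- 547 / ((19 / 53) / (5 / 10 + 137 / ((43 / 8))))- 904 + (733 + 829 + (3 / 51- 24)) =-71918916145 / 1861126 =-38642.69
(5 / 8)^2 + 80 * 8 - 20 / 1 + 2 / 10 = 198589 / 320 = 620.59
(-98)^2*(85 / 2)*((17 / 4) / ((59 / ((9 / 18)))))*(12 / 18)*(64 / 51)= 6530720 / 531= 12298.91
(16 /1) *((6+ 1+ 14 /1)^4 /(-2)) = -1555848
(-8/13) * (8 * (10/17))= -640/221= -2.90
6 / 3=2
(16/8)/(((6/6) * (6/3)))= 1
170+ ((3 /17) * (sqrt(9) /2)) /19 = 109829 /646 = 170.01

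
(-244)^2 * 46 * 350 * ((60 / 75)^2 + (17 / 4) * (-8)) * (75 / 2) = -1199120529600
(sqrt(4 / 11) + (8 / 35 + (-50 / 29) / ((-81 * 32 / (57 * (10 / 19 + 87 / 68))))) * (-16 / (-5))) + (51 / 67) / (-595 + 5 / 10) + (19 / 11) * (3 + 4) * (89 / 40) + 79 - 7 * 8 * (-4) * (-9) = -1075052745849847 / 563105881800 + 2 * sqrt(11) / 11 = -1908.55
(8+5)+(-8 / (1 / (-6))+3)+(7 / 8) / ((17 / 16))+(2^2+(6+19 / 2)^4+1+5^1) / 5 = 15790737 / 1360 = 11610.84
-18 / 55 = -0.33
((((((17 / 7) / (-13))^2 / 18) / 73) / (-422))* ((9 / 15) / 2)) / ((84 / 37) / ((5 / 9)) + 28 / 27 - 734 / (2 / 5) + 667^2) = -96237 / 2258266872082097968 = -0.00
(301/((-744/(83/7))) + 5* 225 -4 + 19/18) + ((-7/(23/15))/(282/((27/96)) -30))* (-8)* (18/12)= 83686014077/74899224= 1117.31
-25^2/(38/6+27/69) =-43125/464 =-92.94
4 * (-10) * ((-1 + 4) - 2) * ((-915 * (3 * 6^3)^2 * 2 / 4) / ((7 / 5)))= 38421216000 / 7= 5488745142.86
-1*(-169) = 169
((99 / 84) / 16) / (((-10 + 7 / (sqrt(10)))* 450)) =-11 / 639072 - 11* sqrt(10) / 9129600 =-0.00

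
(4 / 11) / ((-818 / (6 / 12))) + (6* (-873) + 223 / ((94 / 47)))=-46128249 / 8998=-5126.50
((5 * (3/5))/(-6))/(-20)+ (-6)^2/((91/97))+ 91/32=600489/14560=41.24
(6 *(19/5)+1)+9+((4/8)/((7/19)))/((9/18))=1243/35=35.51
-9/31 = -0.29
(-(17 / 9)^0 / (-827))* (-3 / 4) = -3 / 3308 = -0.00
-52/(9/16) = -832/9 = -92.44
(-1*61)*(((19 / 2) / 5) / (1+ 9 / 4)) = -2318 / 65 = -35.66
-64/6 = -32/3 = -10.67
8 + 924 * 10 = 9248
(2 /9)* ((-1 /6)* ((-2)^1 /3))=2 /81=0.02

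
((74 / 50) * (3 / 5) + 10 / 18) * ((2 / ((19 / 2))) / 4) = 1624 / 21375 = 0.08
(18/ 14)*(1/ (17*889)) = 9/ 105791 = 0.00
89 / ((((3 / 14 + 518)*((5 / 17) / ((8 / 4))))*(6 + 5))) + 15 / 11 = 586489 / 399025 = 1.47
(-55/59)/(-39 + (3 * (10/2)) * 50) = -55/41949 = -0.00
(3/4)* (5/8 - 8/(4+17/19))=-751/992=-0.76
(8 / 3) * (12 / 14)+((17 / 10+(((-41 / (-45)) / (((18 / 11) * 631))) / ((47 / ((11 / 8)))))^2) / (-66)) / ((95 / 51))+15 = 17.27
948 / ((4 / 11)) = 2607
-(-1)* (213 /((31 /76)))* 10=5221.94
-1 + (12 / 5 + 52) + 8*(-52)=-1813 / 5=-362.60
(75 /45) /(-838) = -5 /2514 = -0.00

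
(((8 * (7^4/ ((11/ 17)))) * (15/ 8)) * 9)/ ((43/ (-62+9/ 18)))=-677766285/ 946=-716454.85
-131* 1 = -131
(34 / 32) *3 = 51 / 16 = 3.19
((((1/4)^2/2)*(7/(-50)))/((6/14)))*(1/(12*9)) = -49/518400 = -0.00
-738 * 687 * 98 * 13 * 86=-55549605384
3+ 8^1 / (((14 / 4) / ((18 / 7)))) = 435 / 49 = 8.88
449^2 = 201601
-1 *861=-861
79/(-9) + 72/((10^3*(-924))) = -3041527/346500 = -8.78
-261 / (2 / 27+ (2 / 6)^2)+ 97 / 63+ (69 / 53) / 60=-94015463 / 66780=-1407.84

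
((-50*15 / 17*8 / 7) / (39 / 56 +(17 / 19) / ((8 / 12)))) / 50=-6080 / 12291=-0.49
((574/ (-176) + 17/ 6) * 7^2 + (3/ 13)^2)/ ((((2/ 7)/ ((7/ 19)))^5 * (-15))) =4.97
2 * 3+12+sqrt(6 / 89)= sqrt(534) / 89+18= 18.26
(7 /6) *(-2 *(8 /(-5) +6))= -154 /15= -10.27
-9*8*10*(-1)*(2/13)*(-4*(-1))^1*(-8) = -46080/13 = -3544.62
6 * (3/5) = 18/5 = 3.60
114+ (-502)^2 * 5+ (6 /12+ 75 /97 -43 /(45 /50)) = 2200112767 /1746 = 1260087.50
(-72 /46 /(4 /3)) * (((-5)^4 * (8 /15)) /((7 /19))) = -171000 /161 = -1062.11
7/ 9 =0.78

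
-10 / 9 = -1.11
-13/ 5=-2.60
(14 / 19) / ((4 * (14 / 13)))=13 / 76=0.17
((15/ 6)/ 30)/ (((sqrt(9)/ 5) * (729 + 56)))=1/ 5652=0.00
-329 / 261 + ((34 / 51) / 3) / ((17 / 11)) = -4955 / 4437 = -1.12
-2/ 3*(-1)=2/ 3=0.67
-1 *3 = -3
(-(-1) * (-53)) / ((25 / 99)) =-5247 / 25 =-209.88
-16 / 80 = -1 / 5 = -0.20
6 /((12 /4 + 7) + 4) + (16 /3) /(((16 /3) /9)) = 66 /7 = 9.43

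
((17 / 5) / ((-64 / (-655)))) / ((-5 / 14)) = -97.43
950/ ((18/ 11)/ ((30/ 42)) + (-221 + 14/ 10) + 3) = -52250/ 11787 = -4.43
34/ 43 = 0.79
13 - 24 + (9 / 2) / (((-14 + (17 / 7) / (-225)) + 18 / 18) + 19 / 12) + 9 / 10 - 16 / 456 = -432063061 / 41036010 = -10.53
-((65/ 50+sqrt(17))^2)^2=-4642361/ 10000 - 24297 * sqrt(17)/ 250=-864.95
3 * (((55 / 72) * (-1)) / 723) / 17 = -55 / 294984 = -0.00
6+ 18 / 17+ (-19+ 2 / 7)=-1387 / 119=-11.66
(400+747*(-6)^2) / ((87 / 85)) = 26664.60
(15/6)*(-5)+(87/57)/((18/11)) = -1978/171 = -11.57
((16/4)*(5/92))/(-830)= -1/3818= -0.00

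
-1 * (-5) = 5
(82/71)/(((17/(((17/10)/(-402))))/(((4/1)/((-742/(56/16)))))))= 41/7563630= 0.00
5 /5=1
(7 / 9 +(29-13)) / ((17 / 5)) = 755 / 153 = 4.93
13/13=1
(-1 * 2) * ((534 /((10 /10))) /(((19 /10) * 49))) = -10680 /931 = -11.47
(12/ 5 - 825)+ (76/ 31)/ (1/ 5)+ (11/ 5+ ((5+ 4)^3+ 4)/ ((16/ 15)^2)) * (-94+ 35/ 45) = -21810302281/ 357120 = -61072.76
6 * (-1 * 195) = -1170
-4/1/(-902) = 2/451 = 0.00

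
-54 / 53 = -1.02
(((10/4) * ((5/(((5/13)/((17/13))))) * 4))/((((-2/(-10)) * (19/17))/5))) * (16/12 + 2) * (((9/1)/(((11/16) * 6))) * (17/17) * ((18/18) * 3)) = 82966.51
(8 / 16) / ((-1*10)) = -1 / 20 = -0.05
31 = 31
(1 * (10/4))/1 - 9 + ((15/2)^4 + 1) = 50537/16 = 3158.56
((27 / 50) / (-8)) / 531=-3 / 23600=-0.00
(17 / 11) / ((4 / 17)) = 289 / 44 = 6.57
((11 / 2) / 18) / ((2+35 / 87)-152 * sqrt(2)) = -0.00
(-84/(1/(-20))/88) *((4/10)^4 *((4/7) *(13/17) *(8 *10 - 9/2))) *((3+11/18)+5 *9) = 439712/561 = 783.80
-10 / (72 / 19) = -95 / 36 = -2.64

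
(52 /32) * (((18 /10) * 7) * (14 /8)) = 5733 /160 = 35.83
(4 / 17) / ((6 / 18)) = 12 / 17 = 0.71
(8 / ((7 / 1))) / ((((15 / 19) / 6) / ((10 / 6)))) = 304 / 21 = 14.48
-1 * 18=-18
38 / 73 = 0.52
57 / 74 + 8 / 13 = 1333 / 962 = 1.39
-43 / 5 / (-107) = 43 / 535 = 0.08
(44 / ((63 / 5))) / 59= 220 / 3717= 0.06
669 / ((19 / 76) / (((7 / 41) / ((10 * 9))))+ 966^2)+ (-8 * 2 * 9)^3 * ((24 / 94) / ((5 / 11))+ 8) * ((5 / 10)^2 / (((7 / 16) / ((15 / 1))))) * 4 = -1255969384279331774 / 1432907847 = -876517905.12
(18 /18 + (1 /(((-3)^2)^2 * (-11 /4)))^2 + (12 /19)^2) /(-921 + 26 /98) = -19644868369 /12929841405756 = -0.00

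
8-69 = -61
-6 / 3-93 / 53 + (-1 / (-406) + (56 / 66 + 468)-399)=46934537 / 710094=66.10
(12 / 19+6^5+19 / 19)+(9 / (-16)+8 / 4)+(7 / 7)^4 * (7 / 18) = 21284597 / 2736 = 7779.46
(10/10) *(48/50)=24/25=0.96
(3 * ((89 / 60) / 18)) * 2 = 89 / 180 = 0.49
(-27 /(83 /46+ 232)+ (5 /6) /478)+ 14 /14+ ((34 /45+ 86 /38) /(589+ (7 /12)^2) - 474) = -10939367811257 /23122317900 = -473.11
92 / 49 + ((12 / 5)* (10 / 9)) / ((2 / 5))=1256 / 147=8.54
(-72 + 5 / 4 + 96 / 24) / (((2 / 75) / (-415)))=8310375 / 8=1038796.88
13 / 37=0.35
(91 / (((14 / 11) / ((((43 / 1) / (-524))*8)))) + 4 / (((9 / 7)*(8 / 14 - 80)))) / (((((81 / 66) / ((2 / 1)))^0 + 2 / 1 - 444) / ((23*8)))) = 1416582512 / 72271521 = 19.60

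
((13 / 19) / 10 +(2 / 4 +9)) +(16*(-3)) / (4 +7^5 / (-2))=9.57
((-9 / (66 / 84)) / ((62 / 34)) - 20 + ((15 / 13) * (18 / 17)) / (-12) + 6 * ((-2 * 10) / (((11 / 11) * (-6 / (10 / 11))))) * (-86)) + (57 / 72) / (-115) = -1590.03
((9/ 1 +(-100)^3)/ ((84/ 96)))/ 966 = -3999964/ 3381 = -1183.07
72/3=24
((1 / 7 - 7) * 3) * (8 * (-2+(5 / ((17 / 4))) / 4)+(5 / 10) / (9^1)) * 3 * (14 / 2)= 99816 / 17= 5871.53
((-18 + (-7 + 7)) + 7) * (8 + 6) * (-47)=7238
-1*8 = -8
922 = 922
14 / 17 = 0.82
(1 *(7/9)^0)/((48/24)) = 1/2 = 0.50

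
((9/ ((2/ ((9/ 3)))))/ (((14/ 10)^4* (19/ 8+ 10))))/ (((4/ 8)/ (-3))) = -45000/ 26411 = -1.70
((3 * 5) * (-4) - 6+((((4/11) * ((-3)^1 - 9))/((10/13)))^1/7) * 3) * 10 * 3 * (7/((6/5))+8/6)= -14712.70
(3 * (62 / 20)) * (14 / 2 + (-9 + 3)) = 93 / 10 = 9.30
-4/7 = -0.57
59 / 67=0.88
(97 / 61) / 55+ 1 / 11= 402 / 3355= 0.12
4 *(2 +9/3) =20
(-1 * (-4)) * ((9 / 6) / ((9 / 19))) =38 / 3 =12.67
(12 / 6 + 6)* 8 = 64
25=25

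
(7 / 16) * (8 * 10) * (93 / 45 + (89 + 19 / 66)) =70343 / 22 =3197.41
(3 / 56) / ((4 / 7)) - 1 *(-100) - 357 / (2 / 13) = -71053 / 32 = -2220.41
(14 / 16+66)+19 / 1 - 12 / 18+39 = 124.21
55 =55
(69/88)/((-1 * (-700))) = 69/61600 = 0.00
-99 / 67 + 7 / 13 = -818 / 871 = -0.94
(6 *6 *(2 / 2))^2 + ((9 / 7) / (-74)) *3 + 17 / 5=3365311 / 2590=1299.35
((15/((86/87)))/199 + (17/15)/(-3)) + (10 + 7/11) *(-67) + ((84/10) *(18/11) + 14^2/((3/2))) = -4816226237/8471430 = -568.53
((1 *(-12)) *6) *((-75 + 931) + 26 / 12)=-61788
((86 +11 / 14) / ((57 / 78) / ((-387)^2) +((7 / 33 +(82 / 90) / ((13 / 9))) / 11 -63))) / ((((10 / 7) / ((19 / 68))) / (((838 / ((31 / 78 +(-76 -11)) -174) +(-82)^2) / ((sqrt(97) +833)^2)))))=-365335276056718837545 / 139765669032347266056704 +51590171925022185* sqrt(97) / 8221509943079250944512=-0.00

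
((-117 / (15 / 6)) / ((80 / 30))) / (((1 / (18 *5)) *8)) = -3159 / 16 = -197.44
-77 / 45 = -1.71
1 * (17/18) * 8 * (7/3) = 476/27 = 17.63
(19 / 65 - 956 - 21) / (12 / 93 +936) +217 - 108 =101819317 / 943150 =107.96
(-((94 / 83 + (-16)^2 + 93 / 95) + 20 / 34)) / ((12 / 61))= -2115321583 / 1608540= -1315.06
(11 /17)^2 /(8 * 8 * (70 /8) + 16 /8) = 121 /162418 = 0.00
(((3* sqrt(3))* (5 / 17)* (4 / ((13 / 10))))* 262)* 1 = 157200* sqrt(3) / 221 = 1232.03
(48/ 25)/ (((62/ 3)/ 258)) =18576/ 775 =23.97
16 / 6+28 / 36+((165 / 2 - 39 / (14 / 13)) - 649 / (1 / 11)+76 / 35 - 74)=-2255746 / 315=-7161.10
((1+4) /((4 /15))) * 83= 6225 /4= 1556.25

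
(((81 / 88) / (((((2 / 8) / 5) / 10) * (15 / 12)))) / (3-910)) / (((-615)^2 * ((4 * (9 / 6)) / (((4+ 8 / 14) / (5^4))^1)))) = -192 / 366872996875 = -0.00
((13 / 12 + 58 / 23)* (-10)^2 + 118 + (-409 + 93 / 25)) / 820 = 126317 / 1414500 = 0.09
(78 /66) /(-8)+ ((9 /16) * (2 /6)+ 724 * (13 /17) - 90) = 1387351 /2992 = 463.69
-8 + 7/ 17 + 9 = 24/ 17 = 1.41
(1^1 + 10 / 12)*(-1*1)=-11 / 6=-1.83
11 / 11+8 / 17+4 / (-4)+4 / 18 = 106 / 153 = 0.69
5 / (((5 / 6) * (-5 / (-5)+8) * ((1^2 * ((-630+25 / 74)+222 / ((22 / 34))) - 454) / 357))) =-193732 / 602825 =-0.32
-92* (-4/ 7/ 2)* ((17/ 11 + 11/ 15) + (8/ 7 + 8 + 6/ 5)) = 2682352/ 8085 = 331.77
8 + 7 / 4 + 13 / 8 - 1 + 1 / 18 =751 / 72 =10.43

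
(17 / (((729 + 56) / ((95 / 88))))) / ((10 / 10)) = 323 / 13816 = 0.02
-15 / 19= -0.79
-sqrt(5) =-2.24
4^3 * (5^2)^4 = 25000000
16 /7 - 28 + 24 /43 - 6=-9378 /301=-31.16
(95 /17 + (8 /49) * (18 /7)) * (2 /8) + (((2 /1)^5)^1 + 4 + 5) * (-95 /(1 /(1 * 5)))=-19473.50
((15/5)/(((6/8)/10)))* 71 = 2840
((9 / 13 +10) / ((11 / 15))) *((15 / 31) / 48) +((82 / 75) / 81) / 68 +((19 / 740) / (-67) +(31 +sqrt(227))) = sqrt(227) +565591420829681 / 18158896126800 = 46.21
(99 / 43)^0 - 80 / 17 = -63 / 17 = -3.71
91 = 91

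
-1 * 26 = -26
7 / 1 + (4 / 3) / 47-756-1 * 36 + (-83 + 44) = -116180 / 141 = -823.97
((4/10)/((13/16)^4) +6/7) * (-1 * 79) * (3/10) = -210258579/4998175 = -42.07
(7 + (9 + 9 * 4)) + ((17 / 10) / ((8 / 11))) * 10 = 603 / 8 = 75.38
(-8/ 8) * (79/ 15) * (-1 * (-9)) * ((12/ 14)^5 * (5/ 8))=-230364/ 16807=-13.71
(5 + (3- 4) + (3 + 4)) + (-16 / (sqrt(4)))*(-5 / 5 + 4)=-13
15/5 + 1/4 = 13/4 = 3.25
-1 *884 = -884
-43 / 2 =-21.50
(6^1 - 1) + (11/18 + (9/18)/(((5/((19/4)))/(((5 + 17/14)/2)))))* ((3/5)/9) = 777037/151200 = 5.14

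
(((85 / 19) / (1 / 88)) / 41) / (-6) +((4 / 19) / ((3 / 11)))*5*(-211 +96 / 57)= -11981200 / 14801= -809.49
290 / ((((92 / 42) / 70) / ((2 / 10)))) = 42630 / 23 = 1853.48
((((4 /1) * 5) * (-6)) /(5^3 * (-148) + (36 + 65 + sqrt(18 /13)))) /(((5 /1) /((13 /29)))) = 104 * sqrt(26) /14180360695 + 8291816 /14180360695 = 0.00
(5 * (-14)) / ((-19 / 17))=1190 / 19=62.63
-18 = -18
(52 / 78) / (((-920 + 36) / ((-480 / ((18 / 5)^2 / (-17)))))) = -500 / 1053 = -0.47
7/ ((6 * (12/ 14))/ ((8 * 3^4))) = 882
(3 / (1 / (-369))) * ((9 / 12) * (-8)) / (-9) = -738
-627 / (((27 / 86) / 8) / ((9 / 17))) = -143792 / 17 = -8458.35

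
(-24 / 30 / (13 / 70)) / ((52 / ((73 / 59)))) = -1022 / 9971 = -0.10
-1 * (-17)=17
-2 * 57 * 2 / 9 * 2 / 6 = -76 / 9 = -8.44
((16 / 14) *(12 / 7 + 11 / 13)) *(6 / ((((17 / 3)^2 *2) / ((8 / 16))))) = 0.14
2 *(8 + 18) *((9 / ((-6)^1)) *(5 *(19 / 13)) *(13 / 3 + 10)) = -8170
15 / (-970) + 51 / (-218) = -2637 / 10573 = -0.25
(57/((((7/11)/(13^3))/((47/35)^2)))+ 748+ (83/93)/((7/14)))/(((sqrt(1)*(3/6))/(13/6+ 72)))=25239626194217/478485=52749043.74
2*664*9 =11952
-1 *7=-7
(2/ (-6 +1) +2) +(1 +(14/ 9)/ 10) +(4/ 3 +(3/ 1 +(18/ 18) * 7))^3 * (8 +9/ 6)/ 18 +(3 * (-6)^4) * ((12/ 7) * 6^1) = 346679966/ 8505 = 40761.90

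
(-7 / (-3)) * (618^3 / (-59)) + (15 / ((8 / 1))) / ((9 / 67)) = -13217606027 / 1416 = -9334467.53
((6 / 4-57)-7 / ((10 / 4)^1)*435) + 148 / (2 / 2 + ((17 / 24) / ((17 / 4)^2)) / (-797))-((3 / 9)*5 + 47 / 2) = -140305652 / 121935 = -1150.66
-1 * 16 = -16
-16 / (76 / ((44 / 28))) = -44 / 133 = -0.33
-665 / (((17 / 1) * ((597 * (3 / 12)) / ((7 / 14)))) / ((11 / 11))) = -1330 / 10149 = -0.13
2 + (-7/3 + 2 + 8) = 29/3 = 9.67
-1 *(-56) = 56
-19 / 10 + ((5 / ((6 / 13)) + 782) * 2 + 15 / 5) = 47603 / 30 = 1586.77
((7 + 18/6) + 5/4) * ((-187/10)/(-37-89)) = 187/112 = 1.67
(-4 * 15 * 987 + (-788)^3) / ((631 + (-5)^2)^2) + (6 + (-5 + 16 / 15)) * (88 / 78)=-71422607629 / 62936640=-1134.83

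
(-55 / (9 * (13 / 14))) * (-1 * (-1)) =-770 / 117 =-6.58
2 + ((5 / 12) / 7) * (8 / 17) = 724 / 357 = 2.03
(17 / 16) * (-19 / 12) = -323 / 192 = -1.68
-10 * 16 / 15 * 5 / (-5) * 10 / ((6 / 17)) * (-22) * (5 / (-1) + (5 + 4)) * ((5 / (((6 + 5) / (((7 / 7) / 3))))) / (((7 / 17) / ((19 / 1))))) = -35142400 / 189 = -185938.62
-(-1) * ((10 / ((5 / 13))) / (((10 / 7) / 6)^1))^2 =298116 / 25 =11924.64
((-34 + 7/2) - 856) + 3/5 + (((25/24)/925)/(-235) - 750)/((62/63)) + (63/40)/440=-1563613310913/948798400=-1647.99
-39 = -39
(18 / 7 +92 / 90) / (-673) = -1132 / 211995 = -0.01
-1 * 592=-592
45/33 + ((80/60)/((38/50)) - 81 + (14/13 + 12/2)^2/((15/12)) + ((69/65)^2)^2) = -409034019133/11192341875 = -36.55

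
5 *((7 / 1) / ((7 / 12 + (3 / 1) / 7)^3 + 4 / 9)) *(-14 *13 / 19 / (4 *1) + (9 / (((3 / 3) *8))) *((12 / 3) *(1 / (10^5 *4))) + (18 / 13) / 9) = -28705251489579 / 541886507500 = -52.97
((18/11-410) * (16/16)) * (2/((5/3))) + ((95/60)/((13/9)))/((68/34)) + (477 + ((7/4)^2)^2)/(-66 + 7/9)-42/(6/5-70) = -2293123972641/4620112640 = -496.34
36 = 36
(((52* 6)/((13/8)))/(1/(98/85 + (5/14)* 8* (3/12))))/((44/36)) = 174528/595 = 293.32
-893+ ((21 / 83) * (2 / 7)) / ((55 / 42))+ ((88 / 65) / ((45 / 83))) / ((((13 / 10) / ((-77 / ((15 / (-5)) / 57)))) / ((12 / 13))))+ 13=10314605668 / 6017583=1714.08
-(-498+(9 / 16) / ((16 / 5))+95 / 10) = 488.32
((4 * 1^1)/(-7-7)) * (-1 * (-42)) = -12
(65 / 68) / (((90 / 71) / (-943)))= -711.10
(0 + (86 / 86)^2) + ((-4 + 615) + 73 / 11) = 6805 / 11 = 618.64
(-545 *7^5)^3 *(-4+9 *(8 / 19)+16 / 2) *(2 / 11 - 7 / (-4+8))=1962053845985863994361375 / 209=9387817444908440164408.49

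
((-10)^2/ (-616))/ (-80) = 0.00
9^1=9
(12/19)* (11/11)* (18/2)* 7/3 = 252/19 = 13.26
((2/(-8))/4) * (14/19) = -7/152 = -0.05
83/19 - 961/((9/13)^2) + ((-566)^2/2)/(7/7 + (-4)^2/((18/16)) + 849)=-10865104933/5985171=-1815.34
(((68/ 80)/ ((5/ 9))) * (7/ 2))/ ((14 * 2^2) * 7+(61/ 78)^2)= 0.01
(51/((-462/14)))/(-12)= 17/132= 0.13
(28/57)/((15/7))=196/855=0.23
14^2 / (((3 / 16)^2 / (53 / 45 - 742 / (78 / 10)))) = -2757723136 / 5265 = -523784.07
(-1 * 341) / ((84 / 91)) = -4433 / 12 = -369.42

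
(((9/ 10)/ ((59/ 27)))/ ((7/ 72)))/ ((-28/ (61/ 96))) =-44469/ 462560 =-0.10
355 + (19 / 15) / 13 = 69244 / 195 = 355.10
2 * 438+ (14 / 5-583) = 1479 / 5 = 295.80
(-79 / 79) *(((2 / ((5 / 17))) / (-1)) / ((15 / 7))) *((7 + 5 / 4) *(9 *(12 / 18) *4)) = 15708 / 25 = 628.32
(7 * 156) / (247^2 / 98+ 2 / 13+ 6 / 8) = 2782416 / 1588537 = 1.75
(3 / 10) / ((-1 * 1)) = -3 / 10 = -0.30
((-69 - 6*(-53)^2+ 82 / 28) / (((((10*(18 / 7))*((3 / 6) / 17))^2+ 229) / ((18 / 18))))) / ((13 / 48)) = -11501046312 / 42262597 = -272.13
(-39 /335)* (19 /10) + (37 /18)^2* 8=9112279 /271350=33.58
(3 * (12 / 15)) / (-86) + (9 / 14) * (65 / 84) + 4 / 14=63653 / 84280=0.76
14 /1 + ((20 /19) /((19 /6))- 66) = -18652 /361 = -51.67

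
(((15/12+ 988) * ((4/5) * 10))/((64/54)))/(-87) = -35613/464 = -76.75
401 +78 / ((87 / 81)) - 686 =-6159 / 29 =-212.38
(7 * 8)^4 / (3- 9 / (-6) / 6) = 39337984 / 13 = 3025998.77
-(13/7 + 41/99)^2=-2477476/480249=-5.16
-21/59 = -0.36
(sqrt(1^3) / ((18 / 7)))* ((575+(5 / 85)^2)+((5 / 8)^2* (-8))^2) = 75711223 / 332928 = 227.41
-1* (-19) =19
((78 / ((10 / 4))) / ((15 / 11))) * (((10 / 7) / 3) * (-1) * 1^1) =-1144 / 105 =-10.90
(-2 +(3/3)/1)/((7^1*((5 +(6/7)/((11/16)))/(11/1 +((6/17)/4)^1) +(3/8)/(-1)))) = -2552/3365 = -0.76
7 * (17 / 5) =119 / 5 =23.80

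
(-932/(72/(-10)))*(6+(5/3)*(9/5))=1165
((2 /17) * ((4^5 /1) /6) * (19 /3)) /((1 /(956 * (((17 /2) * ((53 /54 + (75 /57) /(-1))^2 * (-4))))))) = -57585891328 /124659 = -461947.32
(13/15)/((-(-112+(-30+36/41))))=533/86790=0.01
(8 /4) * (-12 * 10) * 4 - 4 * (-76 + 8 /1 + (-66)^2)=-18112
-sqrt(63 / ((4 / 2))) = -3 * sqrt(14) / 2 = -5.61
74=74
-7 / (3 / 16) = -112 / 3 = -37.33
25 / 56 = 0.45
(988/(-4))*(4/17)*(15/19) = -780/17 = -45.88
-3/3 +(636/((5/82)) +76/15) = 156517/15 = 10434.47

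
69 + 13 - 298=-216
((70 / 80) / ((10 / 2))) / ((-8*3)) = -7 / 960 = -0.01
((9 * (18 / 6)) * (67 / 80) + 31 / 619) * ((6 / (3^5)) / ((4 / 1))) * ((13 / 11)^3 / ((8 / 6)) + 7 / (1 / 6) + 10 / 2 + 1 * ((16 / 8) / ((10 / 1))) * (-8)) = 1393277983253 / 213552028800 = 6.52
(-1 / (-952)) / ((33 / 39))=13 / 10472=0.00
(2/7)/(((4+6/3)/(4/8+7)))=0.36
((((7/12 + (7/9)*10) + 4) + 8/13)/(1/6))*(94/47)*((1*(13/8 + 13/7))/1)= 30365/56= 542.23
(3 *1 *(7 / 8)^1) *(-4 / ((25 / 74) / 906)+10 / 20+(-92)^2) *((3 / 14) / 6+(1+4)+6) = -104868729 / 1600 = -65542.96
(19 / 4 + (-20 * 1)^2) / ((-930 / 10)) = -4.35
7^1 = 7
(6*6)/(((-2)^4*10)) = 9/40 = 0.22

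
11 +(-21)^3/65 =-8546/65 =-131.48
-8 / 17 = -0.47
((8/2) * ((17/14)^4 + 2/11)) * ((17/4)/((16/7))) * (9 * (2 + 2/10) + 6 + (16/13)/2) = 29059488407/62782720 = 462.86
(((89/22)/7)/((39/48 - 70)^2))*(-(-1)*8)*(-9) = -91136/10484397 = -0.01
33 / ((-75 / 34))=-14.96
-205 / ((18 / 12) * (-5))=82 / 3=27.33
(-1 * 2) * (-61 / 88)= 61 / 44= 1.39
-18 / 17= -1.06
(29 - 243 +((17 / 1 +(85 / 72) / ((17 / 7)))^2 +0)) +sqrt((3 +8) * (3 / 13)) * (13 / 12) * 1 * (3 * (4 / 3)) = sqrt(429) / 3 +475705 / 5184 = 98.67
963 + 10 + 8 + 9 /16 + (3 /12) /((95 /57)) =78537 /80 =981.71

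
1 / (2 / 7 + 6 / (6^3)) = 252 / 79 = 3.19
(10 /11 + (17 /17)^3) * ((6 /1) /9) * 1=14 /11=1.27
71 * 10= 710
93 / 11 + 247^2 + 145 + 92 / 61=41041019 / 671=61163.96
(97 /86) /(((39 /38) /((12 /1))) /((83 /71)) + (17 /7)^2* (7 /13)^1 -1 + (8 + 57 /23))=1280656468 /14450863757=0.09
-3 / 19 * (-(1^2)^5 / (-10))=-3 / 190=-0.02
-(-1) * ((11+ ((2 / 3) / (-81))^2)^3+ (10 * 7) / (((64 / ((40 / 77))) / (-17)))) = 11970527293904438483 / 9059209812164556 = 1321.37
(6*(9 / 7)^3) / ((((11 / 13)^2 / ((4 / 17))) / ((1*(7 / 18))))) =164268 / 100793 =1.63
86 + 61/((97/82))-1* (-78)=20910/97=215.57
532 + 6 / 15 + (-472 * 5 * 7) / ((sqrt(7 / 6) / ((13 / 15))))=2662 / 5 - 6136 * sqrt(42) / 3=-12722.87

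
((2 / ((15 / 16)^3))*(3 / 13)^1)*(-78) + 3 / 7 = -113563 / 2625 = -43.26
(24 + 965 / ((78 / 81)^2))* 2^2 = 719709 / 169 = 4258.63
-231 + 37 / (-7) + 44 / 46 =-37888 / 161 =-235.33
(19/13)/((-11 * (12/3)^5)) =-0.00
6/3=2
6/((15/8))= 16/5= 3.20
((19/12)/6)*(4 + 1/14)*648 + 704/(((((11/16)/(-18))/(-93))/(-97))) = -2327841261/14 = -166274375.79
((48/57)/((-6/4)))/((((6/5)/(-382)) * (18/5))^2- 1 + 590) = -0.00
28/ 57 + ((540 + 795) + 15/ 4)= 305347/ 228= 1339.24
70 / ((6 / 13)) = 455 / 3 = 151.67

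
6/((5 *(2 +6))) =3/20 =0.15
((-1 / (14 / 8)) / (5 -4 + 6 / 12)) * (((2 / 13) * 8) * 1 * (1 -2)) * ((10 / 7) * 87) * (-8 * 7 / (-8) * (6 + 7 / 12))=733120 / 273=2685.42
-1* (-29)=29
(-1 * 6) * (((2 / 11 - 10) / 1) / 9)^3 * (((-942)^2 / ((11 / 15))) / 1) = 9425780.29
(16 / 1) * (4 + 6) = 160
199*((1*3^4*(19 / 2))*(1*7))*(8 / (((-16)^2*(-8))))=-2143827 / 512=-4187.16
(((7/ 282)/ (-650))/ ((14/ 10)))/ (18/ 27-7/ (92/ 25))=23/ 1041755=0.00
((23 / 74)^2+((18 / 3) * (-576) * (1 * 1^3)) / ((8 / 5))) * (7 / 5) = -82793417 / 27380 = -3023.86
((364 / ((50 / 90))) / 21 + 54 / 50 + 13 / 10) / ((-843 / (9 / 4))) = -5037 / 56200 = -0.09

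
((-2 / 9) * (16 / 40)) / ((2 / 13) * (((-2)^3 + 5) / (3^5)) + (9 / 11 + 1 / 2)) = -10296 / 152465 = -0.07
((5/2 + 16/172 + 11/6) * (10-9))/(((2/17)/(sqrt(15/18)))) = 34.35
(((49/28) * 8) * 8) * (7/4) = 196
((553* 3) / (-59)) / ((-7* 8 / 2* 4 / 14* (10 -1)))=553 / 1416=0.39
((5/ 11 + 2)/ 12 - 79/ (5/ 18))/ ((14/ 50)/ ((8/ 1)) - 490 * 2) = 69470/ 239547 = 0.29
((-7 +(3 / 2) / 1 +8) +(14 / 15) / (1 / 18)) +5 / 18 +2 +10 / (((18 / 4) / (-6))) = 371 / 45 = 8.24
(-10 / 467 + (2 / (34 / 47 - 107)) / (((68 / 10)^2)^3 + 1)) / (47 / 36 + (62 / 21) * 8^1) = -432120902943520 / 502975171838656077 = -0.00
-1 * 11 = -11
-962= -962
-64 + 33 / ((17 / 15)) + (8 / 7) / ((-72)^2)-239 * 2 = -39549367 / 77112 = -512.88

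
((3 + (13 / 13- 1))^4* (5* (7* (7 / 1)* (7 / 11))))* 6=833490 / 11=75771.82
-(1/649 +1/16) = -665/10384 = -0.06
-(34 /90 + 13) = -602 /45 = -13.38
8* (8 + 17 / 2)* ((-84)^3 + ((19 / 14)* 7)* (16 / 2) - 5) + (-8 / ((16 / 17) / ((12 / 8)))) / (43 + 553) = -186494493555 / 2384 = -78227556.02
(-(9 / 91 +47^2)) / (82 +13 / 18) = -3618504 / 135499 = -26.71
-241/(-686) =241/686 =0.35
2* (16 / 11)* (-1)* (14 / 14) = -32 / 11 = -2.91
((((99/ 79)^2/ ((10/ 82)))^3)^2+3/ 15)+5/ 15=12631263092178855724338784248250123/ 2769914579609725939755046875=4560163.40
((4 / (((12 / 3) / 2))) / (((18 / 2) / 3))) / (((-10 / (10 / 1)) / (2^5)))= -21.33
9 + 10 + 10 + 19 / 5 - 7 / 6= 949 / 30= 31.63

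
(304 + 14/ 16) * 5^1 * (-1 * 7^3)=-4182885/ 8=-522860.62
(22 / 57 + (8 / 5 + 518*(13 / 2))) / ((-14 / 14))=-960161 / 285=-3368.99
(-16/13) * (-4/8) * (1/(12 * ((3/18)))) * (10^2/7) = 400/91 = 4.40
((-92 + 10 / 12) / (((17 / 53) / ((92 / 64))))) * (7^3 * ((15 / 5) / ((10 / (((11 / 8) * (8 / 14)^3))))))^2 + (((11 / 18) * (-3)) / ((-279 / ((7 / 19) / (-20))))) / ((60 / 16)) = -284759.83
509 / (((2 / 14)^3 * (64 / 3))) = 523761 / 64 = 8183.77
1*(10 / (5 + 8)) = 10 / 13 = 0.77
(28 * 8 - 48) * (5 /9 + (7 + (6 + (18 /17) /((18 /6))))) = 374528 /153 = 2447.90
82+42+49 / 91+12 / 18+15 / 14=68947 / 546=126.28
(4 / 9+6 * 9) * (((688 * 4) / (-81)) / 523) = -1348480 / 381267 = -3.54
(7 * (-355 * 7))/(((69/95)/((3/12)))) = -5987.41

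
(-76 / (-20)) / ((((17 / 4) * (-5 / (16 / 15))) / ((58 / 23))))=-70528 / 146625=-0.48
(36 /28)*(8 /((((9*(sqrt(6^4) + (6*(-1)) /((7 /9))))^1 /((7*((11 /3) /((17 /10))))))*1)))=0.61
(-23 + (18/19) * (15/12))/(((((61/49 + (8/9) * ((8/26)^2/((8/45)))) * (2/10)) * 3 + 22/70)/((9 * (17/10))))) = -1050337197/4233200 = -248.12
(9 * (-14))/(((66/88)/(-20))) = 3360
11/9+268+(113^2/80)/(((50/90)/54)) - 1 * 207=28037803/1800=15576.56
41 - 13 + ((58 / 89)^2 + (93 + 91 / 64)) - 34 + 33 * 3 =95227691 / 506944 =187.85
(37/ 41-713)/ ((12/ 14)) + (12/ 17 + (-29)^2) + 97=75224/ 697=107.93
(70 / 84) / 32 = 5 / 192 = 0.03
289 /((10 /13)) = 3757 /10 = 375.70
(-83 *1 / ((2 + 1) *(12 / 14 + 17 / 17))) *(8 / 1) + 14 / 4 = -9023 / 78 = -115.68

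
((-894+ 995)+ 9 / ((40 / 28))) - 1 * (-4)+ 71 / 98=27446 / 245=112.02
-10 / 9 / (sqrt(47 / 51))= -10 * sqrt(2397) / 423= -1.16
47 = 47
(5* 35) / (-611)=-0.29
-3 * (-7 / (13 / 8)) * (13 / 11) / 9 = 1.70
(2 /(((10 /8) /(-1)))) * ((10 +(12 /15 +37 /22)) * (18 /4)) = -24714 /275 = -89.87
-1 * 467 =-467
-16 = -16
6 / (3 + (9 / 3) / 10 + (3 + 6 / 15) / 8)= 240 / 149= 1.61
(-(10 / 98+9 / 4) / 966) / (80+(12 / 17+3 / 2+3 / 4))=-7837 / 267011094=-0.00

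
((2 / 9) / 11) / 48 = 1 / 2376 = 0.00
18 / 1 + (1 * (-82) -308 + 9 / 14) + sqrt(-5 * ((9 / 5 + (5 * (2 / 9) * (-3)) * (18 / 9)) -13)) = -5199 / 14 + 2 * sqrt(201) / 3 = -361.91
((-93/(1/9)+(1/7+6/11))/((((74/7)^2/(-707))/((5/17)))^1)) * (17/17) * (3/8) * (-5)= -351502725/120472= -2917.71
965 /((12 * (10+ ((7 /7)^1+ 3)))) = 965 /168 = 5.74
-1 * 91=-91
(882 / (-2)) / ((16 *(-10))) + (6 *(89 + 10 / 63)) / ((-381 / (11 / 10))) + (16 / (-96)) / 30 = 102943 / 85344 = 1.21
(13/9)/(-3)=-13/27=-0.48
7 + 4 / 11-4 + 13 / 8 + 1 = 527 / 88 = 5.99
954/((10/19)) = 9063/5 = 1812.60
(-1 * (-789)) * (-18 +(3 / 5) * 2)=-13255.20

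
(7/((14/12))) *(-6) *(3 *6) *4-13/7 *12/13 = -18156/7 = -2593.71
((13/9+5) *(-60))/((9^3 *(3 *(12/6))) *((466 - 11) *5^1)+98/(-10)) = -5800/149262603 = -0.00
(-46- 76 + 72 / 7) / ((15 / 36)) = -9384 / 35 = -268.11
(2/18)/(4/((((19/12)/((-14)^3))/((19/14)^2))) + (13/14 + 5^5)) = -0.00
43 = 43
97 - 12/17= 1637/17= 96.29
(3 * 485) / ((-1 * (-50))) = 291 / 10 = 29.10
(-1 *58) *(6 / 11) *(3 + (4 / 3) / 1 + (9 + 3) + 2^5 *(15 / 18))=-1360.36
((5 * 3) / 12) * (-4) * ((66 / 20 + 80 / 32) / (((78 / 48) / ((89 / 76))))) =-5162 / 247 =-20.90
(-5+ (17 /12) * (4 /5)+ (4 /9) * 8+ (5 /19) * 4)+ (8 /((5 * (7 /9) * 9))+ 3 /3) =11791 /5985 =1.97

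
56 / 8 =7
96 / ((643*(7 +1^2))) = 12 / 643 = 0.02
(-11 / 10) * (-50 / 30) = 11 / 6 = 1.83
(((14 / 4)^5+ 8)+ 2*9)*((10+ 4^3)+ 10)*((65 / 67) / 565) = 4815447 / 60568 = 79.50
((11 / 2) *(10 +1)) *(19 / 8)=2299 / 16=143.69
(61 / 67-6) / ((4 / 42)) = -7161 / 134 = -53.44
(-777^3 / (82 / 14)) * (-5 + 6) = -3283682031 / 41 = -80089805.63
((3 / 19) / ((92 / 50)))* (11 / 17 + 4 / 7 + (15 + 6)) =99150 / 52003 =1.91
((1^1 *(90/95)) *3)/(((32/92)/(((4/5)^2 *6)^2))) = 1430784/11875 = 120.49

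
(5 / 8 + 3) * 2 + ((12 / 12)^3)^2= 33 / 4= 8.25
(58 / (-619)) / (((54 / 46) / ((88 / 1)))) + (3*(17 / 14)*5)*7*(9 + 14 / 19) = 783974879 / 635094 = 1234.42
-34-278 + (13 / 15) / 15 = -70187 / 225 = -311.94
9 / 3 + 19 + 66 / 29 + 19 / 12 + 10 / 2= 10739 / 348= 30.86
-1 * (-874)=874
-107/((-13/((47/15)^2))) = 236363/2925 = 80.81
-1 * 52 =-52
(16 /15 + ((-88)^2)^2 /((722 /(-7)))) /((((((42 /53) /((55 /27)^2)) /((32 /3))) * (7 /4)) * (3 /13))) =-80413309.56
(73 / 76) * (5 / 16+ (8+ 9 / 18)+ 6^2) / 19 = 52341 / 23104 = 2.27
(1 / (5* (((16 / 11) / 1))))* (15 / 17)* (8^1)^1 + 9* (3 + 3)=54.97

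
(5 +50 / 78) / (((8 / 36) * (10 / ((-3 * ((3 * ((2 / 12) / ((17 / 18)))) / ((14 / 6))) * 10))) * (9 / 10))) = -19.20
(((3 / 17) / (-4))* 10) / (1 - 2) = 15 / 34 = 0.44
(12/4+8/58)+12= 439/29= 15.14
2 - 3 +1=0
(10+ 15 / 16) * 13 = 2275 / 16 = 142.19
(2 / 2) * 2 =2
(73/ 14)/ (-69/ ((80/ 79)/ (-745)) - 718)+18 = 100890170/ 5604977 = 18.00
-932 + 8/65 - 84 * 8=-104252/65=-1603.88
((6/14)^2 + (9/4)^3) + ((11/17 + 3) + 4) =1024729/53312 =19.22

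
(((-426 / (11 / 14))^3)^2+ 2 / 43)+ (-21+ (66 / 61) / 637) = 75190596749129509735093896977 / 2960014468411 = 25402104466568183.27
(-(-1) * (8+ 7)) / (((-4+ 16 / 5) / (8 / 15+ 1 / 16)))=-715 / 64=-11.17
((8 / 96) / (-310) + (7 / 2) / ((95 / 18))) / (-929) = -46853 / 65661720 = -0.00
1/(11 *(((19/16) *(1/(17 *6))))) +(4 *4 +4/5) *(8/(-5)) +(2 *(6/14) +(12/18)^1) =-17.55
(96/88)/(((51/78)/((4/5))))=1248/935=1.33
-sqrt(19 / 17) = -sqrt(323) / 17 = -1.06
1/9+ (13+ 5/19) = 2287/171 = 13.37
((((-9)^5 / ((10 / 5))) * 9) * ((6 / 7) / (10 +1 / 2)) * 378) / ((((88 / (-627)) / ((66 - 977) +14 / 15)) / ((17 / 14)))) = -63268248214611 / 980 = -64559436953.68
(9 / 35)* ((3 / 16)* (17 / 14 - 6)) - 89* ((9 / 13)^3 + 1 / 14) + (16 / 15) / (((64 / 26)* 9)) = -16775385287 / 465060960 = -36.07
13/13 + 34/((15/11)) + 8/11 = 4399/165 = 26.66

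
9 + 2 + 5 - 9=7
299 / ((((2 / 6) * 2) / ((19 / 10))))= 17043 / 20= 852.15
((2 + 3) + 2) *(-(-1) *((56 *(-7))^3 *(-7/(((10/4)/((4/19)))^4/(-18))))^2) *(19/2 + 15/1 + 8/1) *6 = 263839633689773294061241761792/1326840862578125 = 198847986319262.38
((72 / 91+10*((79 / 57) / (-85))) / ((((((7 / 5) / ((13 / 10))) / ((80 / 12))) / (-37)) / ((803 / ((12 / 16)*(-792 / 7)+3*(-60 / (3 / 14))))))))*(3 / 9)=41.64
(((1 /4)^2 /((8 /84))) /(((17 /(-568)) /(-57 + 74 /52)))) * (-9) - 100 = -1151015 /104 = -11067.45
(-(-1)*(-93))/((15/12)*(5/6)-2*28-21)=2232/1823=1.22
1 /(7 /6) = 0.86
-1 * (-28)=28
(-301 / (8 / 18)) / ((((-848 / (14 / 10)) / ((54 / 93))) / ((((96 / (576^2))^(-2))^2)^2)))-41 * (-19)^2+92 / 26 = 1411018795852754940355093348654343 / 106795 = 13212405036310266776113990000.00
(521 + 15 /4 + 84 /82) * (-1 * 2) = -1051.55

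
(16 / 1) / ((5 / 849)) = 13584 / 5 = 2716.80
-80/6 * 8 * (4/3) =-1280/9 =-142.22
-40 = -40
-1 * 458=-458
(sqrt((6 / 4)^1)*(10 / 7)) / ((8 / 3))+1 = 15*sqrt(6) / 56+1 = 1.66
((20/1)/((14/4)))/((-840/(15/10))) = -1/98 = -0.01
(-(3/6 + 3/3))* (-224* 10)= 3360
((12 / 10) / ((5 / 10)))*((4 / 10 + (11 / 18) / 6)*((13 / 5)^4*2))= 15480062 / 140625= 110.08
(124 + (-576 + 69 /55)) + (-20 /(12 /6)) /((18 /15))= -75748 /165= -459.08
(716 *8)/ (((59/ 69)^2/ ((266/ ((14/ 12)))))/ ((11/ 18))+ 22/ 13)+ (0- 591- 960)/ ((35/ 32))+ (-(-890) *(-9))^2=6575015371717116/ 102475135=64162056.21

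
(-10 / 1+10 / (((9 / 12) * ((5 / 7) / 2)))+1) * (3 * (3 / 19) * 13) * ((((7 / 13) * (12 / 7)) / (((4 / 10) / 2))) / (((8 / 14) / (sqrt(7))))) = 26775 * sqrt(7) / 19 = 3728.42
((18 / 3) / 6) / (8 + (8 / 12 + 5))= 0.07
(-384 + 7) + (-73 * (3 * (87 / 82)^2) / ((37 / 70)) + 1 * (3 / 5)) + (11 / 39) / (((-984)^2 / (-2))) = -2943859089763 / 3492983520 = -842.79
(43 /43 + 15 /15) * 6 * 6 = 72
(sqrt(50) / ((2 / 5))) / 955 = 5 * sqrt(2) / 382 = 0.02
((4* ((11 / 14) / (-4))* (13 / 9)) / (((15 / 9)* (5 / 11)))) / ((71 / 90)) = -4719 / 2485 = -1.90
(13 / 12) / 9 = 13 / 108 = 0.12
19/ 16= 1.19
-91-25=-116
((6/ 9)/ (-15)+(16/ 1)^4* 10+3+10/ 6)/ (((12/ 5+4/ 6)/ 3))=14745704/ 23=641117.57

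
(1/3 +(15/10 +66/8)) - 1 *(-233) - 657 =-4967/12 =-413.92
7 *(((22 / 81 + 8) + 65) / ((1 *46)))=41545 / 3726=11.15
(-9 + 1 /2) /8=-1.06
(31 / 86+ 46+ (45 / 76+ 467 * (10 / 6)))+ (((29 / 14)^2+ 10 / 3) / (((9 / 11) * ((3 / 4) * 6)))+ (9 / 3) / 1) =32310901477 / 38912076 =830.36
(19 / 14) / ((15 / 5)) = 19 / 42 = 0.45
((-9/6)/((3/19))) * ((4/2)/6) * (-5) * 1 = 95/6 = 15.83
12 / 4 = 3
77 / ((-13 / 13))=-77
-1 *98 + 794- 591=105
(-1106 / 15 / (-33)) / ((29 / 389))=430234 / 14355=29.97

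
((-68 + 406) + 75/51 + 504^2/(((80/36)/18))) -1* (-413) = 174953976/85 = 2058282.07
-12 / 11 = -1.09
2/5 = 0.40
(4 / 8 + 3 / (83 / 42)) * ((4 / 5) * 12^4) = 2778624 / 83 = 33477.40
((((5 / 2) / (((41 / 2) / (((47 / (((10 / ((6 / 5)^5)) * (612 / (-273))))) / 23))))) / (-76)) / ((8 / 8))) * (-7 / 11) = -2425059 / 10470246875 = -0.00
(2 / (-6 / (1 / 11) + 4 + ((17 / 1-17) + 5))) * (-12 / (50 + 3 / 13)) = 104 / 12407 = 0.01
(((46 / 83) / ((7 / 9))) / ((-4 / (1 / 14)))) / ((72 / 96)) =-69 / 4067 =-0.02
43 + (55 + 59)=157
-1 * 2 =-2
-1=-1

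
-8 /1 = -8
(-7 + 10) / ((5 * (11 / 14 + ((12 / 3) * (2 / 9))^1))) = 378 / 1055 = 0.36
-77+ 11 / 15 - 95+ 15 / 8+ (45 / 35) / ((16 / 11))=-283093 / 1680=-168.51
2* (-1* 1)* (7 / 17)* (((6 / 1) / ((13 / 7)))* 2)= -1176 / 221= -5.32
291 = 291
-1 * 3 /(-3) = 1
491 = 491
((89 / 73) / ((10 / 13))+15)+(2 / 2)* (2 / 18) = 109693 / 6570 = 16.70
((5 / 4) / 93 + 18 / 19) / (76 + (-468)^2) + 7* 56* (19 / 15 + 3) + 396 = 1067776081517 / 516199600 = 2068.53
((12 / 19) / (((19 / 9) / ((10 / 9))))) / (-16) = -15 / 722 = -0.02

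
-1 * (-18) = 18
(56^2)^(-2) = 1/9834496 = 0.00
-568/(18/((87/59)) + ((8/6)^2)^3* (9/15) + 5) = -20013480/725069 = -27.60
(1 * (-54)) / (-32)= 27 / 16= 1.69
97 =97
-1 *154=-154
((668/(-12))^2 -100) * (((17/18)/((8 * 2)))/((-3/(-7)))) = 3211691/7776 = 413.03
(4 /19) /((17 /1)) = 4 /323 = 0.01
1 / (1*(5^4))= 1 / 625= 0.00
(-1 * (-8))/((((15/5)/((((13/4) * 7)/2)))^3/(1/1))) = 753571/1728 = 436.09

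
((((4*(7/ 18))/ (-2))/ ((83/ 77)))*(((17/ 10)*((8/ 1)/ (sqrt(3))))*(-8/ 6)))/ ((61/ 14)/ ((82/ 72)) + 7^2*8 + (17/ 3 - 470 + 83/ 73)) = -1535792104*sqrt(3)/ 23723461305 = -0.11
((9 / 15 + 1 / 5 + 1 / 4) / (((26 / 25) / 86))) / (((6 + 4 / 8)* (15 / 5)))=4.45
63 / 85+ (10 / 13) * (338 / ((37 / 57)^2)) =71889147 / 116365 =617.79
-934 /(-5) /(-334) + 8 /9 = 2477 /7515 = 0.33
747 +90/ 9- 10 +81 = 828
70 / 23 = 3.04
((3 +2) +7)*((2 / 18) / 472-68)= -288863 / 354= -816.00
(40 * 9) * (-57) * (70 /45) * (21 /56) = -11970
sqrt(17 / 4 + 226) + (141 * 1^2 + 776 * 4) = 3260.17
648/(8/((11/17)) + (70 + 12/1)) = 1188/173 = 6.87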